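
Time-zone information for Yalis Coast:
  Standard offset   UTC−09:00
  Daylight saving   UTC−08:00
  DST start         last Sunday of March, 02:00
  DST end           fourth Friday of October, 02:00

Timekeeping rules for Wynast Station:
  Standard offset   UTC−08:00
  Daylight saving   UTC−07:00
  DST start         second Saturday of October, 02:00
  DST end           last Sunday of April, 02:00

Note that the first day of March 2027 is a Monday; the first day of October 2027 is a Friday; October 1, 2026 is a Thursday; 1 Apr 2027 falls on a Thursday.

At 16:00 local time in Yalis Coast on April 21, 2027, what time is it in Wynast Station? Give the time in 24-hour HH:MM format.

17:00

1 March 2027 is a Monday, so Sundays fall on 7, 14, 21, 28; the last is March 28.
1 October 2027 is a Friday, so the first Friday is October 1 and the fourth is October 22.
April 21, 2027 lies within the daylight-saving period (28 March – 22 October), so Yalis Coast is on daylight time, UTC−08:00.
16:00 Yalis Coast + 8h = 00:00 UTC (rolling into the next day, 22 April 2027).
1 October 2026 is a Thursday, so the first Saturday is October 3 and the second is October 10.
1 April 2027 is a Thursday, so Sundays fall on 4, 11, 18, 25; the last is April 25.
At the standard offset (UTC−08:00), 00:00 UTC − 8h = 16:00 Wynast Station standard time (rolling into the previous day, 21 April 2027).
Daylight saving runs 10 October 2026 – 25 April 2027; the standard-time date in Wynast Station, April 21, 2027, is inside that window, so Wynast Station is at UTC−07:00.
00:00 UTC − 7h = 17:00 Wynast Station (rolling into the previous day, 21 April 2027).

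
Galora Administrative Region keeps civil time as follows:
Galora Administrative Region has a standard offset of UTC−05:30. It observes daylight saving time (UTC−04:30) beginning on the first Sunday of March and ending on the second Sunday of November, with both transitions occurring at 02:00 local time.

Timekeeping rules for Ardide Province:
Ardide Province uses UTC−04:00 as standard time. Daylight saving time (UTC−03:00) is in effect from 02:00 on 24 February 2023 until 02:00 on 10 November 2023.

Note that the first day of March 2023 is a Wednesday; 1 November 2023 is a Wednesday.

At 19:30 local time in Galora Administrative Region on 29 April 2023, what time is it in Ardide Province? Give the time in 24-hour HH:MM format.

1 March 2023 is a Wednesday, so the first Sunday is March 5.
1 November 2023 is a Wednesday, so the first Sunday is November 5 and the second is November 12.
29 April 2023 falls between 5 March and 12 November, so daylight saving is in effect and Galora Administrative Region is at UTC−04:30.
19:30 Galora Administrative Region + 4h30m = 00:00 UTC (rolling into the next day, 30 April 2023).
At the standard offset (UTC−04:00), 00:00 UTC − 4h = 20:00 Ardide Province standard time (rolling into the previous day, 29 April 2023).
The standard-time date in Ardide Province, 29 April 2023, falls between 24 February and 10 November, so daylight saving is in effect and Ardide Province is at UTC−03:00.
00:00 UTC − 3h = 21:00 Ardide Province (rolling into the previous day, 29 April 2023).

21:00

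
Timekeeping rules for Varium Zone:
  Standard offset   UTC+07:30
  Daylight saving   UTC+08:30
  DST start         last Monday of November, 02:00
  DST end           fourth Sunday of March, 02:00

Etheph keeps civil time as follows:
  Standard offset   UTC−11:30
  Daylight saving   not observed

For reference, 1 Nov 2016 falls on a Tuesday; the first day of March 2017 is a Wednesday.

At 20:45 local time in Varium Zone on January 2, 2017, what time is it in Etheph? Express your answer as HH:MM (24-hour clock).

1 November 2016 is a Tuesday, so Mondays fall on 7, 14, 21, 28; the last is November 28.
1 March 2017 is a Wednesday, so the first Sunday is March 5 and the fourth is March 26.
January 2, 2017 falls between 28 November 2016 and 26 March 2017, so daylight saving is in effect and Varium Zone is at UTC+08:30.
20:45 Varium Zone − 8h30m = 12:15 UTC.
Etheph stays on UTC−11:30 all year.
12:15 UTC − 11h30m = 00:45 Etheph.

00:45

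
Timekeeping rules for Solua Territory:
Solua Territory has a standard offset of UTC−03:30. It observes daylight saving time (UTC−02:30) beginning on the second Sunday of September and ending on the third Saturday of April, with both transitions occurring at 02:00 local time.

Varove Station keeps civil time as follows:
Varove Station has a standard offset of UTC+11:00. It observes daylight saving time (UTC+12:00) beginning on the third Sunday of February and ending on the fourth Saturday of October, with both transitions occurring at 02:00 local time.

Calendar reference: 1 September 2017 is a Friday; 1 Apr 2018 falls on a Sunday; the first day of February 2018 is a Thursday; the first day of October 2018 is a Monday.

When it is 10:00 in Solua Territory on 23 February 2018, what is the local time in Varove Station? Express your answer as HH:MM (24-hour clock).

00:30

1 September 2017 is a Friday, so the first Sunday is September 3 and the second is September 10.
1 April 2018 is a Sunday, so the first Saturday is April 7 and the third is April 21.
23 February 2018 falls between 10 September 2017 and 21 April 2018, so daylight saving is in effect and Solua Territory is at UTC−02:30.
10:00 Solua Territory + 2h30m = 12:30 UTC.
1 February 2018 is a Thursday, so the first Sunday is February 4 and the third is February 18.
1 October 2018 is a Monday, so the first Saturday is October 6 and the fourth is October 27.
At the standard offset (UTC+11:00), 12:30 UTC + 11h = 23:30 Varove Station standard time.
The standard-time date in Varove Station, 23 February 2018, falls between 18 February and 27 October, so daylight saving is in effect and Varove Station is at UTC+12:00.
12:30 UTC + 12h = 00:30 Varove Station (rolling into the next day, 24 February 2018).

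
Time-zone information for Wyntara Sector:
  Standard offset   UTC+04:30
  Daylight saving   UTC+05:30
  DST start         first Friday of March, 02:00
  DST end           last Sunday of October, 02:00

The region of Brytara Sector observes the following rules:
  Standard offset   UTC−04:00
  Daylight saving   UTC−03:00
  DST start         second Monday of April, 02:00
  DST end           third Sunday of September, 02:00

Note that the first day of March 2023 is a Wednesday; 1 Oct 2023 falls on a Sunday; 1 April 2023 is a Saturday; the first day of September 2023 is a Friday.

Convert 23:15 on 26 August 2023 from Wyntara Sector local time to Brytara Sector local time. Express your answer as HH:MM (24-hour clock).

14:45

1 March 2023 is a Wednesday, so the first Friday is March 3.
1 October 2023 is a Sunday, so Sundays fall on 1, 8, 15, 22, 29; the last is October 29.
26 August 2023 falls between 3 March and 29 October, so daylight saving is in effect and Wyntara Sector is at UTC+05:30.
23:15 Wyntara Sector − 5h30m = 17:45 UTC.
1 April 2023 is a Saturday, so the first Monday is April 3 and the second is April 10.
1 September 2023 is a Friday, so the first Sunday is September 3 and the third is September 17.
At the standard offset (UTC−04:00), 17:45 UTC − 4h = 13:45 Brytara Sector standard time.
Daylight saving runs 10 April – 17 September; the standard-time date in Brytara Sector, 26 August 2023, is inside that window, so Brytara Sector is at UTC−03:00.
17:45 UTC − 3h = 14:45 Brytara Sector.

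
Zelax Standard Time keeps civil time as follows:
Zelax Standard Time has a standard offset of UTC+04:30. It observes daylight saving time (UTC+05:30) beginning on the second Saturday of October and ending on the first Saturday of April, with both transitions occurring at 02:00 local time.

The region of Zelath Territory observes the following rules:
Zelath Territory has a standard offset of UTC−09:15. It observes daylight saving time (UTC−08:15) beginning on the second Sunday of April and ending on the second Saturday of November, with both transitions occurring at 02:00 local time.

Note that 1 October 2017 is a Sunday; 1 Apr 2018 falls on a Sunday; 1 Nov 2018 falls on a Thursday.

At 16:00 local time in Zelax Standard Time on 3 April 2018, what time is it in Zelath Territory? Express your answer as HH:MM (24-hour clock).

01:15

1 October 2017 is a Sunday, so the first Saturday is October 7 and the second is October 14.
1 April 2018 is a Sunday, so the first Saturday is April 7.
Daylight saving runs 14 October 2017 – 7 April 2018; 3 April 2018 is inside that window, so Zelax Standard Time is at UTC+05:30.
16:00 Zelax Standard Time − 5h30m = 10:30 UTC.
1 April 2018 is a Sunday, so the first Sunday is April 1 and the second is April 8.
1 November 2018 is a Thursday, so the first Saturday is November 3 and the second is November 10.
At the standard offset (UTC−09:15), 10:30 UTC − 9h15m = 01:15 Zelath Territory standard time.
The standard-time date in Zelath Territory, 3 April 2018, does not fall between 8 April and 10 November, so daylight saving is not in effect and Zelath Territory is at UTC−09:15.
10:30 UTC − 9h15m = 01:15 Zelath Territory.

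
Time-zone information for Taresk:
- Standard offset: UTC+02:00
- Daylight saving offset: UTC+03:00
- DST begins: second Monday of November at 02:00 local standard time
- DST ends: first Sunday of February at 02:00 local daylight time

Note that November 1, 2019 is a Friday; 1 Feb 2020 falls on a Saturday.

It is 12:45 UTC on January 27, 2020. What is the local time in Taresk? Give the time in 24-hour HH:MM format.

1 November 2019 is a Friday, so the first Monday is November 4 and the second is November 11.
1 February 2020 is a Saturday, so the first Sunday is February 2.
At the standard offset (UTC+02:00), 12:45 UTC + 2h = 14:45 Taresk standard time.
The standard-time date in Taresk, January 27, 2020, lies within the daylight-saving period (11 November 2019 – 2 February 2020), so Taresk is on daylight time, UTC+03:00.
12:45 UTC + 3h = 15:45 local.

15:45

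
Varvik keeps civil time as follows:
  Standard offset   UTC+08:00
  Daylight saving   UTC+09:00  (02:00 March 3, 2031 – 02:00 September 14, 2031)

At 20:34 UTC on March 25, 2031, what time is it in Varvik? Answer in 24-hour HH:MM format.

At the standard offset (UTC+08:00), 20:34 UTC + 8h = 04:34 Varvik standard time (rolling into the next day, 26 March 2031).
The standard-time date in Varvik, March 26, 2031, lies within the daylight-saving period (3 March – 14 September), so Varvik is on daylight time, UTC+09:00.
20:34 UTC + 9h = 05:34 local (rolling into the next day, 26 March 2031).

05:34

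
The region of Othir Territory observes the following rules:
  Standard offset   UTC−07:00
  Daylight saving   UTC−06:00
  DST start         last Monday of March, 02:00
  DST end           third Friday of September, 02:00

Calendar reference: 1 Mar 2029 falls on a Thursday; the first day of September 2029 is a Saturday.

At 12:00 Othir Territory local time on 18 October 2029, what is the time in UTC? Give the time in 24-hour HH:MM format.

1 March 2029 is a Thursday, so Mondays fall on 5, 12, 19, 26; the last is March 26.
1 September 2029 is a Saturday, so the first Friday is September 7 and the third is September 21.
Daylight saving runs 26 March – 21 September; 18 October 2029 is outside that window, so Othir Territory is on standard time at UTC−07:00.
12:00 local + 7h = 19:00 UTC.

19:00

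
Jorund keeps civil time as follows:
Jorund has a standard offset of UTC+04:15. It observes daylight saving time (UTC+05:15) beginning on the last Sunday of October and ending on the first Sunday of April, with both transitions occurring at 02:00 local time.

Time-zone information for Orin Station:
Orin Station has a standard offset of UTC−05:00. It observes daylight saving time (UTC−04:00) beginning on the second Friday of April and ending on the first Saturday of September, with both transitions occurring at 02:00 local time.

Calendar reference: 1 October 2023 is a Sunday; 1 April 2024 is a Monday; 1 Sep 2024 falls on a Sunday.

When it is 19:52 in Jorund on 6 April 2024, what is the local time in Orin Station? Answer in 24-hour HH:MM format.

09:37

1 October 2023 is a Sunday, so Sundays fall on 1, 8, 15, 22, 29; the last is October 29.
1 April 2024 is a Monday, so the first Sunday is April 7.
Daylight saving runs 29 October 2023 – 7 April 2024; 6 April 2024 is inside that window, so Jorund is at UTC+05:15.
19:52 Jorund − 5h15m = 14:37 UTC.
1 April 2024 is a Monday, so the first Friday is April 5 and the second is April 12.
1 September 2024 is a Sunday, so the first Saturday is September 7.
At the standard offset (UTC−05:00), 14:37 UTC − 5h = 09:37 Orin Station standard time.
The standard-time date in Orin Station, 6 April 2024, does not fall between 12 April and 7 September, so daylight saving is not in effect and Orin Station is at UTC−05:00.
14:37 UTC − 5h = 09:37 Orin Station.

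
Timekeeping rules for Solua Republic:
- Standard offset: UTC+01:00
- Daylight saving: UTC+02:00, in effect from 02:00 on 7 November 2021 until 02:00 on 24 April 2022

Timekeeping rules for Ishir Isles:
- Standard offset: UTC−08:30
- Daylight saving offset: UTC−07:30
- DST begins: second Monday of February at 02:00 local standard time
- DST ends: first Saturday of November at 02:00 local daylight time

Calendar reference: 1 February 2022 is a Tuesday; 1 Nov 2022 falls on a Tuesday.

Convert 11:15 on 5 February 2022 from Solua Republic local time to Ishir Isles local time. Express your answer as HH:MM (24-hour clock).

00:45

5 February 2022 falls between 7 November 2021 and 24 April 2022, so daylight saving is in effect and Solua Republic is at UTC+02:00.
11:15 Solua Republic − 2h = 09:15 UTC.
1 February 2022 is a Tuesday, so the first Monday is February 7 and the second is February 14.
1 November 2022 is a Tuesday, so the first Saturday is November 5.
At the standard offset (UTC−08:30), 09:15 UTC − 8h30m = 00:45 Ishir Isles standard time.
The standard-time date in Ishir Isles, 5 February 2022, does not fall between 14 February and 5 November, so daylight saving is not in effect and Ishir Isles is at UTC−08:30.
09:15 UTC − 8h30m = 00:45 Ishir Isles.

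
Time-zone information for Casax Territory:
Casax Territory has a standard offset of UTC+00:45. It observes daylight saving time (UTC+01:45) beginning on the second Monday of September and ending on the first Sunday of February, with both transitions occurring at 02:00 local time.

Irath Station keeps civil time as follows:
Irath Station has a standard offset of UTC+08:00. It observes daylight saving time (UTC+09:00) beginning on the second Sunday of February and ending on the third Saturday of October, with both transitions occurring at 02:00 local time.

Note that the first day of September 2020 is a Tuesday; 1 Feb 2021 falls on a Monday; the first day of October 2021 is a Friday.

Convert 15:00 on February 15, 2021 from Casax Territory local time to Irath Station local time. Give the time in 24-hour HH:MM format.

1 September 2020 is a Tuesday, so the first Monday is September 7 and the second is September 14.
1 February 2021 is a Monday, so the first Sunday is February 7.
Daylight saving runs 14 September 2020 – 7 February 2021; February 15, 2021 is outside that window, so Casax Territory is on standard time at UTC+00:45.
15:00 Casax Territory − 0h45m = 14:15 UTC.
1 February 2021 is a Monday, so the first Sunday is February 7 and the second is February 14.
1 October 2021 is a Friday, so the first Saturday is October 2 and the third is October 16.
At the standard offset (UTC+08:00), 14:15 UTC + 8h = 22:15 Irath Station standard time.
The standard-time date in Irath Station, February 15, 2021, falls between 14 February and 16 October, so daylight saving is in effect and Irath Station is at UTC+09:00.
14:15 UTC + 9h = 23:15 Irath Station.

23:15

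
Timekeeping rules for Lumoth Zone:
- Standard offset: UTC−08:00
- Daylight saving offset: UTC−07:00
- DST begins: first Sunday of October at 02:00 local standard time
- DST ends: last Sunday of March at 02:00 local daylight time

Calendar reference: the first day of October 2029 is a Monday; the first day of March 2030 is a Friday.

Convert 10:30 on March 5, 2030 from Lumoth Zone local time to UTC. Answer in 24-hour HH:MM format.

1 October 2029 is a Monday, so the first Sunday is October 7.
1 March 2030 is a Friday, so Sundays fall on 3, 10, 17, 24, 31; the last is March 31.
March 5, 2030 lies within the daylight-saving period (7 October 2029 – 31 March 2030), so Lumoth Zone is on daylight time, UTC−07:00.
10:30 local + 7h = 17:30 UTC.

17:30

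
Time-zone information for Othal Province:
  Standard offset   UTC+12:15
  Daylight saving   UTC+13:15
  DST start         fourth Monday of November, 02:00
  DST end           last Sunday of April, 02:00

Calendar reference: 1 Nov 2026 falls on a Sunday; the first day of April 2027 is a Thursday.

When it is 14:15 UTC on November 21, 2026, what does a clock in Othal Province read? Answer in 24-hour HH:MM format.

02:30

1 November 2026 is a Sunday, so the first Monday is November 2 and the fourth is November 23.
1 April 2027 is a Thursday, so Sundays fall on 4, 11, 18, 25; the last is April 25.
At the standard offset (UTC+12:15), 14:15 UTC + 12h15m = 02:30 Othal Province standard time (rolling into the next day, 22 November 2026).
The standard-time date in Othal Province, November 22, 2026, is outside the daylight-saving period (23 November 2026 – 25 April 2027), so Othal Province is on standard time, UTC+12:15.
14:15 UTC + 12h15m = 02:30 local (rolling into the next day, 22 November 2026).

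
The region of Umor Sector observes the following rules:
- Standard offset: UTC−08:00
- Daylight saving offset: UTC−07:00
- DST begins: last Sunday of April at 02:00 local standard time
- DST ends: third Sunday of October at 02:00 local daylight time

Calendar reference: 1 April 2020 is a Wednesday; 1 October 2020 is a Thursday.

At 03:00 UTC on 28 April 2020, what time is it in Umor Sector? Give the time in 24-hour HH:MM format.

20:00

1 April 2020 is a Wednesday, so Sundays fall on 5, 12, 19, 26; the last is April 26.
1 October 2020 is a Thursday, so the first Sunday is October 4 and the third is October 18.
At the standard offset (UTC−08:00), 03:00 UTC − 8h = 19:00 Umor Sector standard time (rolling into the previous day, 27 April 2020).
Daylight saving runs 26 April – 18 October; the standard-time date in Umor Sector, 27 April 2020, is inside that window, so Umor Sector is at UTC−07:00.
03:00 UTC − 7h = 20:00 local (rolling into the previous day, 27 April 2020).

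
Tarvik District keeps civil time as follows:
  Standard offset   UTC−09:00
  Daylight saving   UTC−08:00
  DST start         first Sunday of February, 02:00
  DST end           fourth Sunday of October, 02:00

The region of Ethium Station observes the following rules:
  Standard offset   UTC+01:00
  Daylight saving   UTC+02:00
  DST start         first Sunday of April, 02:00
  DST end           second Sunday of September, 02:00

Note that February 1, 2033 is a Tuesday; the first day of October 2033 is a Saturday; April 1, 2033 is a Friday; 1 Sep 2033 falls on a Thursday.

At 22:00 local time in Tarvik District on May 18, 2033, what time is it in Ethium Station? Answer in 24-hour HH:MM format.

08:00

1 February 2033 is a Tuesday, so the first Sunday is February 6.
1 October 2033 is a Saturday, so the first Sunday is October 2 and the fourth is October 23.
Daylight saving runs 6 February – 23 October; May 18, 2033 is inside that window, so Tarvik District is at UTC−08:00.
22:00 Tarvik District + 8h = 06:00 UTC (rolling into the next day, 19 May 2033).
1 April 2033 is a Friday, so the first Sunday is April 3.
1 September 2033 is a Thursday, so the first Sunday is September 4 and the second is September 11.
At the standard offset (UTC+01:00), 06:00 UTC + 1h = 07:00 Ethium Station standard time.
The standard-time date in Ethium Station, May 19, 2033, falls between 3 April and 11 September, so daylight saving is in effect and Ethium Station is at UTC+02:00.
06:00 UTC + 2h = 08:00 Ethium Station.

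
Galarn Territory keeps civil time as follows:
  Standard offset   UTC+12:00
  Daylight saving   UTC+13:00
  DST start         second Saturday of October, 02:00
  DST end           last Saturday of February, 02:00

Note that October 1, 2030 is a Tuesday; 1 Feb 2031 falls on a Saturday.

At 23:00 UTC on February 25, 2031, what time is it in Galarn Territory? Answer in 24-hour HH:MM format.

11:00

1 October 2030 is a Tuesday, so the first Saturday is October 5 and the second is October 12.
1 February 2031 is a Saturday, so Saturdays fall on 1, 8, 15, 22; the last is February 22.
At the standard offset (UTC+12:00), 23:00 UTC + 12h = 11:00 Galarn Territory standard time (rolling into the next day, 26 February 2031).
The standard-time date in Galarn Territory, February 26, 2031, does not fall between 12 October 2030 and 22 February 2031, so daylight saving is not in effect and Galarn Territory is at UTC+12:00.
23:00 UTC + 12h = 11:00 local (rolling into the next day, 26 February 2031).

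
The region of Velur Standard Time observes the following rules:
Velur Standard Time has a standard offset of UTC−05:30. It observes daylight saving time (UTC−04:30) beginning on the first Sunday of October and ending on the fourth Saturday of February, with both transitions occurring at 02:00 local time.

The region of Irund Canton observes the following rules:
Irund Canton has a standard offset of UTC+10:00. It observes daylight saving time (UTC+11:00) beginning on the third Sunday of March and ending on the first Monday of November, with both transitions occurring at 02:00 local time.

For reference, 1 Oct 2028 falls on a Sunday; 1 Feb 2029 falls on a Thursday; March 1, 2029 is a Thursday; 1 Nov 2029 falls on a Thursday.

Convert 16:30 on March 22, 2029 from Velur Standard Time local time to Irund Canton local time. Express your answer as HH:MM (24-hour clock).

1 October 2028 is a Sunday, so the first Sunday is October 1.
1 February 2029 is a Thursday, so the first Saturday is February 3 and the fourth is February 24.
March 22, 2029 is outside the daylight-saving period (1 October 2028 – 24 February 2029), so Velur Standard Time is on standard time, UTC−05:30.
16:30 Velur Standard Time + 5h30m = 22:00 UTC.
1 March 2029 is a Thursday, so the first Sunday is March 4 and the third is March 18.
1 November 2029 is a Thursday, so the first Monday is November 5.
At the standard offset (UTC+10:00), 22:00 UTC + 10h = 08:00 Irund Canton standard time (rolling into the next day, 23 March 2029).
The standard-time date in Irund Canton, March 23, 2029, falls between 18 March and 5 November, so daylight saving is in effect and Irund Canton is at UTC+11:00.
22:00 UTC + 11h = 09:00 Irund Canton (rolling into the next day, 23 March 2029).

09:00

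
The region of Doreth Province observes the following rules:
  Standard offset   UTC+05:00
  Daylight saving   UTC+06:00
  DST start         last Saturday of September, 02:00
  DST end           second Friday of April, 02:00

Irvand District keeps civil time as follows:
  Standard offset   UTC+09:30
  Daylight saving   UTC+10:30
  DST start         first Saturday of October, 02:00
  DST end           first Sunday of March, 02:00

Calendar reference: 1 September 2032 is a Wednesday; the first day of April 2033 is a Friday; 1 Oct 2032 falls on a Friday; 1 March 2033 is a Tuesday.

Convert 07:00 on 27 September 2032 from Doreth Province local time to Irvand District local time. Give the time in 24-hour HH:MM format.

1 September 2032 is a Wednesday, so Saturdays fall on 4, 11, 18, 25; the last is September 25.
1 April 2033 is a Friday, so the first Friday is April 1 and the second is April 8.
27 September 2032 lies within the daylight-saving period (25 September 2032 – 8 April 2033), so Doreth Province is on daylight time, UTC+06:00.
07:00 Doreth Province − 6h = 01:00 UTC.
1 October 2032 is a Friday, so the first Saturday is October 2.
1 March 2033 is a Tuesday, so the first Sunday is March 6.
At the standard offset (UTC+09:30), 01:00 UTC + 9h30m = 10:30 Irvand District standard time.
The standard-time date in Irvand District, 27 September 2032, is outside the daylight-saving period (2 October 2032 – 6 March 2033), so Irvand District is on standard time, UTC+09:30.
01:00 UTC + 9h30m = 10:30 Irvand District.

10:30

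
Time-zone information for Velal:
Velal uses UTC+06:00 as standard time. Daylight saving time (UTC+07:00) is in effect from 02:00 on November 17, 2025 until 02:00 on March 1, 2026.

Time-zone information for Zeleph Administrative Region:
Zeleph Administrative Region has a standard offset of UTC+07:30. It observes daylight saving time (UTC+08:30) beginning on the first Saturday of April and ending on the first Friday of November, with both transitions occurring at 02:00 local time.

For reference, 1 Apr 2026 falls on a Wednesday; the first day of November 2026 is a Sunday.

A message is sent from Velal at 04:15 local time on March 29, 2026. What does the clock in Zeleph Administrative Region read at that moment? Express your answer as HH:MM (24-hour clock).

05:45

Daylight saving runs 17 November 2025 – 1 March 2026; March 29, 2026 is outside that window, so Velal is on standard time at UTC+06:00.
04:15 Velal − 6h = 22:15 UTC (rolling into the previous day, 28 March 2026).
1 April 2026 is a Wednesday, so the first Saturday is April 4.
1 November 2026 is a Sunday, so the first Friday is November 6.
At the standard offset (UTC+07:30), 22:15 UTC + 7h30m = 05:45 Zeleph Administrative Region standard time (rolling into the next day, 29 March 2026).
Daylight saving runs 4 April – 6 November; the standard-time date in Zeleph Administrative Region, March 29, 2026, is outside that window, so Zeleph Administrative Region is on standard time at UTC+07:30.
22:15 UTC + 7h30m = 05:45 Zeleph Administrative Region (rolling into the next day, 29 March 2026).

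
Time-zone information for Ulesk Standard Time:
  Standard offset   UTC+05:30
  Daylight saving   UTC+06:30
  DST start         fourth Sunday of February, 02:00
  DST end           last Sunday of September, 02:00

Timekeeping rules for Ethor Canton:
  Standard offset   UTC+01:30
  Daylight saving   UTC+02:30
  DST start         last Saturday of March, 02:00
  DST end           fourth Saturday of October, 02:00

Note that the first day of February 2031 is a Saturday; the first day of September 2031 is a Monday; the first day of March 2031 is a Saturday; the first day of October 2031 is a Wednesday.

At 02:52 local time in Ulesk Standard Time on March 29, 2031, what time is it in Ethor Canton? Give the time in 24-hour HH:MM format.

21:52

1 February 2031 is a Saturday, so the first Sunday is February 2 and the fourth is February 23.
1 September 2031 is a Monday, so Sundays fall on 7, 14, 21, 28; the last is September 28.
Daylight saving runs 23 February – 28 September; March 29, 2031 is inside that window, so Ulesk Standard Time is at UTC+06:30.
02:52 Ulesk Standard Time − 6h30m = 20:22 UTC (rolling into the previous day, 28 March 2031).
1 March 2031 is a Saturday, so Saturdays fall on 1, 8, 15, 22, 29; the last is March 29.
1 October 2031 is a Wednesday, so the first Saturday is October 4 and the fourth is October 25.
At the standard offset (UTC+01:30), 20:22 UTC + 1h30m = 21:52 Ethor Canton standard time.
The standard-time date in Ethor Canton, March 28, 2031, is outside the daylight-saving period (29 March – 25 October), so Ethor Canton is on standard time, UTC+01:30.
20:22 UTC + 1h30m = 21:52 Ethor Canton.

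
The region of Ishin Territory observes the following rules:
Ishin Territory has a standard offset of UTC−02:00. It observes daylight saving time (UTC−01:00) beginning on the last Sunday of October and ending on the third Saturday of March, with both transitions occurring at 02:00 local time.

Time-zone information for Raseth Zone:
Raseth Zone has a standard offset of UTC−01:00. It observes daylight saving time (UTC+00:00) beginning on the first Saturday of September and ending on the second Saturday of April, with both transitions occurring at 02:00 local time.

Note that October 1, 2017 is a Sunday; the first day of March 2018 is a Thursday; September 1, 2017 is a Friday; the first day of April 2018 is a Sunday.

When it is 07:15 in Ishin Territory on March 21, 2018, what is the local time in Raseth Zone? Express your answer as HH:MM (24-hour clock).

1 October 2017 is a Sunday, so Sundays fall on 1, 8, 15, 22, 29; the last is October 29.
1 March 2018 is a Thursday, so the first Saturday is March 3 and the third is March 17.
March 21, 2018 does not fall between 29 October 2017 and 17 March 2018, so daylight saving is not in effect and Ishin Territory is at UTC−02:00.
07:15 Ishin Territory + 2h = 09:15 UTC.
1 September 2017 is a Friday, so the first Saturday is September 2.
1 April 2018 is a Sunday, so the first Saturday is April 7 and the second is April 14.
At the standard offset (UTC−01:00), 09:15 UTC − 1h = 08:15 Raseth Zone standard time.
The standard-time date in Raseth Zone, March 21, 2018, lies within the daylight-saving period (2 September 2017 – 14 April 2018), so Raseth Zone is on daylight time, UTC+00:00.
09:15 UTC + 0h = 09:15 Raseth Zone.

09:15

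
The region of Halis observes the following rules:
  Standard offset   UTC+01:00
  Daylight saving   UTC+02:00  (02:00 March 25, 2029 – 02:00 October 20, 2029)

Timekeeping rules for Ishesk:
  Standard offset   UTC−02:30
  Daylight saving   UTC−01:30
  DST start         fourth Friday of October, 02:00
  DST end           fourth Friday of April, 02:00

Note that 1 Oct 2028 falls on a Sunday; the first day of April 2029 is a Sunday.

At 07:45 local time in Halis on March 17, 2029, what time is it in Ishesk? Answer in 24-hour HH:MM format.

05:15

March 17, 2029 does not fall between 25 March and 20 October, so daylight saving is not in effect and Halis is at UTC+01:00.
07:45 Halis − 1h = 06:45 UTC.
1 October 2028 is a Sunday, so the first Friday is October 6 and the fourth is October 27.
1 April 2029 is a Sunday, so the first Friday is April 6 and the fourth is April 27.
At the standard offset (UTC−02:30), 06:45 UTC − 2h30m = 04:15 Ishesk standard time.
The standard-time date in Ishesk, March 17, 2029, lies within the daylight-saving period (27 October 2028 – 27 April 2029), so Ishesk is on daylight time, UTC−01:30.
06:45 UTC − 1h30m = 05:15 Ishesk.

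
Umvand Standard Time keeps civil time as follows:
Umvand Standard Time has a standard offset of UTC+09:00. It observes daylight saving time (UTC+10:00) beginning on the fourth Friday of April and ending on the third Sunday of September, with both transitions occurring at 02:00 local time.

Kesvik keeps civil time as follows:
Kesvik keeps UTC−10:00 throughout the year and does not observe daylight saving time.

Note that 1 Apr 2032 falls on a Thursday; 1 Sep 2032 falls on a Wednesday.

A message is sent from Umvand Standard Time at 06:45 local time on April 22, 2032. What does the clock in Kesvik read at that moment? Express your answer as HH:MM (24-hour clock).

11:45

1 April 2032 is a Thursday, so the first Friday is April 2 and the fourth is April 23.
1 September 2032 is a Wednesday, so the first Sunday is September 5 and the third is September 19.
April 22, 2032 is outside the daylight-saving period (23 April – 19 September), so Umvand Standard Time is on standard time, UTC+09:00.
06:45 Umvand Standard Time − 9h = 21:45 UTC (rolling into the previous day, 21 April 2032).
Kesvik stays on UTC−10:00 all year.
21:45 UTC − 10h = 11:45 Kesvik.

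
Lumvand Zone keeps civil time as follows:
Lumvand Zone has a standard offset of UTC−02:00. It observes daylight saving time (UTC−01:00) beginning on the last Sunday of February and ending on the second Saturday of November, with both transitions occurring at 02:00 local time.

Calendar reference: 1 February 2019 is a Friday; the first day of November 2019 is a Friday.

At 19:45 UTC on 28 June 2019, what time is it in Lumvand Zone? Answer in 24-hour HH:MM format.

1 February 2019 is a Friday, so Sundays fall on 3, 10, 17, 24; the last is February 24.
1 November 2019 is a Friday, so the first Saturday is November 2 and the second is November 9.
At the standard offset (UTC−02:00), 19:45 UTC − 2h = 17:45 Lumvand Zone standard time.
Daylight saving runs 24 February – 9 November; the standard-time date in Lumvand Zone, 28 June 2019, is inside that window, so Lumvand Zone is at UTC−01:00.
19:45 UTC − 1h = 18:45 local.

18:45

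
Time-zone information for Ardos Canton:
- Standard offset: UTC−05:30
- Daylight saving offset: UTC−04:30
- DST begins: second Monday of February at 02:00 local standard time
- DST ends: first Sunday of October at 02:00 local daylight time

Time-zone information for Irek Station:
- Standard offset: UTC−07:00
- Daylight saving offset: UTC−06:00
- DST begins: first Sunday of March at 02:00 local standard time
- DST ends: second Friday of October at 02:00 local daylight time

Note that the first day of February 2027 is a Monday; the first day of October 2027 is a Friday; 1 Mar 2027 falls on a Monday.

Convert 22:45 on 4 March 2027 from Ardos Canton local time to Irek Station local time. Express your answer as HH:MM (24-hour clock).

20:15

1 February 2027 is a Monday, so the first Monday is February 1 and the second is February 8.
1 October 2027 is a Friday, so the first Sunday is October 3.
Daylight saving runs 8 February – 3 October; 4 March 2027 is inside that window, so Ardos Canton is at UTC−04:30.
22:45 Ardos Canton + 4h30m = 03:15 UTC (rolling into the next day, 5 March 2027).
1 March 2027 is a Monday, so the first Sunday is March 7.
1 October 2027 is a Friday, so the first Friday is October 1 and the second is October 8.
At the standard offset (UTC−07:00), 03:15 UTC − 7h = 20:15 Irek Station standard time (rolling into the previous day, 4 March 2027).
The standard-time date in Irek Station, 4 March 2027, does not fall between 7 March and 8 October, so daylight saving is not in effect and Irek Station is at UTC−07:00.
03:15 UTC − 7h = 20:15 Irek Station (rolling into the previous day, 4 March 2027).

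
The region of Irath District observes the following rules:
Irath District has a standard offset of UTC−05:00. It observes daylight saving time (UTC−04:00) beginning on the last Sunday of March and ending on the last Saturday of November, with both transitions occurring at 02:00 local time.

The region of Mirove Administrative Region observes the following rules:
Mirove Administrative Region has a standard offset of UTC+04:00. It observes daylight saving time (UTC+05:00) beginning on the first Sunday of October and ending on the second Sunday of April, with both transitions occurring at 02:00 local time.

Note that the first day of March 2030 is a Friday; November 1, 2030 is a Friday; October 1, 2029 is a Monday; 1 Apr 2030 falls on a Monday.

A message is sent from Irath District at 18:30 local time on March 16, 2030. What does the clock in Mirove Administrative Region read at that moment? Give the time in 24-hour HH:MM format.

1 March 2030 is a Friday, so Sundays fall on 3, 10, 17, 24, 31; the last is March 31.
1 November 2030 is a Friday, so Saturdays fall on 2, 9, 16, 23, 30; the last is November 30.
March 16, 2030 is outside the daylight-saving period (31 March – 30 November), so Irath District is on standard time, UTC−05:00.
18:30 Irath District + 5h = 23:30 UTC.
1 October 2029 is a Monday, so the first Sunday is October 7.
1 April 2030 is a Monday, so the first Sunday is April 7 and the second is April 14.
At the standard offset (UTC+04:00), 23:30 UTC + 4h = 03:30 Mirove Administrative Region standard time (rolling into the next day, 17 March 2030).
The standard-time date in Mirove Administrative Region, March 17, 2030, falls between 7 October 2029 and 14 April 2030, so daylight saving is in effect and Mirove Administrative Region is at UTC+05:00.
23:30 UTC + 5h = 04:30 Mirove Administrative Region (rolling into the next day, 17 March 2030).

04:30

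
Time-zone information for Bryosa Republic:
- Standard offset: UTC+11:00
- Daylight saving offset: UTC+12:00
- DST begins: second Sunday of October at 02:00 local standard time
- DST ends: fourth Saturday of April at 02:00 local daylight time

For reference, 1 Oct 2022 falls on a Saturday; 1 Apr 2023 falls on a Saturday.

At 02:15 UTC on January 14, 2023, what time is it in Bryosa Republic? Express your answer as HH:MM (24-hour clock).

14:15

1 October 2022 is a Saturday, so the first Sunday is October 2 and the second is October 9.
1 April 2023 is a Saturday, so the first Saturday is April 1 and the fourth is April 22.
At the standard offset (UTC+11:00), 02:15 UTC + 11h = 13:15 Bryosa Republic standard time.
The standard-time date in Bryosa Republic, January 14, 2023, lies within the daylight-saving period (9 October 2022 – 22 April 2023), so Bryosa Republic is on daylight time, UTC+12:00.
02:15 UTC + 12h = 14:15 local.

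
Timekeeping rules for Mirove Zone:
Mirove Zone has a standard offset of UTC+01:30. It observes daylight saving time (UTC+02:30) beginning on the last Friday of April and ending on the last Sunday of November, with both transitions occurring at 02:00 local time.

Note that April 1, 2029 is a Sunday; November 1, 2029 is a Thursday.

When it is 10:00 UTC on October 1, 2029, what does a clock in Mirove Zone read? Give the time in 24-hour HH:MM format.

1 April 2029 is a Sunday, so Fridays fall on 6, 13, 20, 27; the last is April 27.
1 November 2029 is a Thursday, so Sundays fall on 4, 11, 18, 25; the last is November 25.
At the standard offset (UTC+01:30), 10:00 UTC + 1h30m = 11:30 Mirove Zone standard time.
The standard-time date in Mirove Zone, October 1, 2029, falls between 27 April and 25 November, so daylight saving is in effect and Mirove Zone is at UTC+02:30.
10:00 UTC + 2h30m = 12:30 local.

12:30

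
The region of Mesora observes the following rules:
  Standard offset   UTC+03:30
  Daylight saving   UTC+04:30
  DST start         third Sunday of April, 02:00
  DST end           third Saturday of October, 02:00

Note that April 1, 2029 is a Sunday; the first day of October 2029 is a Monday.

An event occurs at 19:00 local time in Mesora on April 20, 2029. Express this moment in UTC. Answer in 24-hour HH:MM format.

14:30

1 April 2029 is a Sunday, so the first Sunday is April 1 and the third is April 15.
1 October 2029 is a Monday, so the first Saturday is October 6 and the third is October 20.
Daylight saving runs 15 April – 20 October; April 20, 2029 is inside that window, so Mesora is at UTC+04:30.
19:00 local − 4h30m = 14:30 UTC.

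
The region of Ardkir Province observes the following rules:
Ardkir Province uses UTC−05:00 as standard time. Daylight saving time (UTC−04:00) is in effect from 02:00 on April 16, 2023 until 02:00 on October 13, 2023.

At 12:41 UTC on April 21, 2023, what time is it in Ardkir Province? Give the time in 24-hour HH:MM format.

At the standard offset (UTC−05:00), 12:41 UTC − 5h = 07:41 Ardkir Province standard time.
The standard-time date in Ardkir Province, April 21, 2023, lies within the daylight-saving period (16 April – 13 October), so Ardkir Province is on daylight time, UTC−04:00.
12:41 UTC − 4h = 08:41 local.

08:41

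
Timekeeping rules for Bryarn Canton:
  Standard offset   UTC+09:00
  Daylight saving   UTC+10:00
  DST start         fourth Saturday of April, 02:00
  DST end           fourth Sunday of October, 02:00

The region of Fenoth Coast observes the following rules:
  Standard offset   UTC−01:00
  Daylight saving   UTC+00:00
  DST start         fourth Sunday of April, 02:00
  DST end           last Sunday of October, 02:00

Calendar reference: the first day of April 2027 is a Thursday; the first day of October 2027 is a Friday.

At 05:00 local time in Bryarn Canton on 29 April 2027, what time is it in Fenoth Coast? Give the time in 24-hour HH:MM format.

19:00

1 April 2027 is a Thursday, so the first Saturday is April 3 and the fourth is April 24.
1 October 2027 is a Friday, so the first Sunday is October 3 and the fourth is October 24.
Daylight saving runs 24 April – 24 October; 29 April 2027 is inside that window, so Bryarn Canton is at UTC+10:00.
05:00 Bryarn Canton − 10h = 19:00 UTC (rolling into the previous day, 28 April 2027).
1 April 2027 is a Thursday, so the first Sunday is April 4 and the fourth is April 25.
1 October 2027 is a Friday, so Sundays fall on 3, 10, 17, 24, 31; the last is October 31.
At the standard offset (UTC−01:00), 19:00 UTC − 1h = 18:00 Fenoth Coast standard time.
The standard-time date in Fenoth Coast, 28 April 2027, falls between 25 April and 31 October, so daylight saving is in effect and Fenoth Coast is at UTC+00:00.
19:00 UTC + 0h = 19:00 Fenoth Coast.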